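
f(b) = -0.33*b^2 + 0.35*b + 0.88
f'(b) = 0.35 - 0.66*b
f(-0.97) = 0.23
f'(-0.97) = 0.99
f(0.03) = 0.89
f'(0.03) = 0.33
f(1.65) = 0.56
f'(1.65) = -0.74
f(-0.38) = 0.70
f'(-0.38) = 0.60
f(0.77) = 0.95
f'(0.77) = -0.16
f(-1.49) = -0.37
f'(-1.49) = 1.33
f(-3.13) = -3.45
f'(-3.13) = 2.42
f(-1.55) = -0.46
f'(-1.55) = 1.37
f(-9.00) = -29.00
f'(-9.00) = 6.29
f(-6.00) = -13.10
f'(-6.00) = 4.31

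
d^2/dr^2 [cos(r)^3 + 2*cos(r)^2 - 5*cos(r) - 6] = 17*cos(r)/4 - 4*cos(2*r) - 9*cos(3*r)/4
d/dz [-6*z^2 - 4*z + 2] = -12*z - 4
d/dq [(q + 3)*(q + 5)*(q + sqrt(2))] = 3*q^2 + 2*sqrt(2)*q + 16*q + 8*sqrt(2) + 15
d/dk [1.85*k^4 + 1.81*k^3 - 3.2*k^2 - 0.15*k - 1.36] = 7.4*k^3 + 5.43*k^2 - 6.4*k - 0.15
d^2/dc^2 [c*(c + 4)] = 2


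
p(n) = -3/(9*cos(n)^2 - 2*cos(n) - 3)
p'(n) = -3*(18*sin(n)*cos(n) - 2*sin(n))/(9*cos(n)^2 - 2*cos(n) - 3)^2 = 6*(1 - 9*cos(n))*sin(n)/(-9*cos(n)^2 + 2*cos(n) + 3)^2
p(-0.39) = -1.05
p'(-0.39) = 2.06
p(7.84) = 0.99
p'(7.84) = 0.57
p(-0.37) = -1.01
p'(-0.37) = 1.83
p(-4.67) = 1.03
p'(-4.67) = 0.99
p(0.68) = -3.38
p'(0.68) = -28.80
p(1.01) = 1.98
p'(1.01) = -8.35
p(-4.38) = 2.16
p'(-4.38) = 11.57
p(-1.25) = 1.10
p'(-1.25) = 1.40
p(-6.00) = -0.89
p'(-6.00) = -1.12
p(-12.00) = -1.74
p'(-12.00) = -7.17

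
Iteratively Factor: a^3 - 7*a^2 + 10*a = (a - 2)*(a^2 - 5*a) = a*(a - 2)*(a - 5)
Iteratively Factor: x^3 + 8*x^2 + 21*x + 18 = (x + 2)*(x^2 + 6*x + 9) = (x + 2)*(x + 3)*(x + 3)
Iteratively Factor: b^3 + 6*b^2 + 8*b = (b + 2)*(b^2 + 4*b) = b*(b + 2)*(b + 4)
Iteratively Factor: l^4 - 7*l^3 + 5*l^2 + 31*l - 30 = (l - 5)*(l^3 - 2*l^2 - 5*l + 6) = (l - 5)*(l + 2)*(l^2 - 4*l + 3) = (l - 5)*(l - 1)*(l + 2)*(l - 3)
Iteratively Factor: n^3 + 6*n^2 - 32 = (n + 4)*(n^2 + 2*n - 8) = (n + 4)^2*(n - 2)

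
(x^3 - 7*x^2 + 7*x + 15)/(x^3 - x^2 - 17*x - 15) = (x - 3)/(x + 3)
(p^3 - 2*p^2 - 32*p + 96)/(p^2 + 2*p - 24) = p - 4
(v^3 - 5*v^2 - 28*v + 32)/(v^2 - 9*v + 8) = v + 4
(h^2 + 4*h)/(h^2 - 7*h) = (h + 4)/(h - 7)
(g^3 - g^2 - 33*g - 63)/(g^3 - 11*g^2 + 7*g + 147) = (g + 3)/(g - 7)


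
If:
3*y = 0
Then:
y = 0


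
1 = 1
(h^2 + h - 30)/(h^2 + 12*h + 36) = (h - 5)/(h + 6)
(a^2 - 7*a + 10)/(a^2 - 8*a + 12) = (a - 5)/(a - 6)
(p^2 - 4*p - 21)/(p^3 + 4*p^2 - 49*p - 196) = (p + 3)/(p^2 + 11*p + 28)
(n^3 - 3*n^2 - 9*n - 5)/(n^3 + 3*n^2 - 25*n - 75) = (n^2 + 2*n + 1)/(n^2 + 8*n + 15)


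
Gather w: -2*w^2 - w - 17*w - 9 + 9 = -2*w^2 - 18*w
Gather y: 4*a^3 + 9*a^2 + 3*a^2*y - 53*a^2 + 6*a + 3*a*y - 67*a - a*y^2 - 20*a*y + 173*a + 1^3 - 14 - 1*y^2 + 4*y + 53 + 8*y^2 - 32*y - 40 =4*a^3 - 44*a^2 + 112*a + y^2*(7 - a) + y*(3*a^2 - 17*a - 28)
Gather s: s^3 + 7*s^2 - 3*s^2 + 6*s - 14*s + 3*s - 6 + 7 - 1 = s^3 + 4*s^2 - 5*s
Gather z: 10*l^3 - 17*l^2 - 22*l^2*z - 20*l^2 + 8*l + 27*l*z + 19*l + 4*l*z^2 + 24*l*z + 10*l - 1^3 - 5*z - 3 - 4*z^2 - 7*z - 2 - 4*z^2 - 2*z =10*l^3 - 37*l^2 + 37*l + z^2*(4*l - 8) + z*(-22*l^2 + 51*l - 14) - 6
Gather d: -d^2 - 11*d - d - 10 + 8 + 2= -d^2 - 12*d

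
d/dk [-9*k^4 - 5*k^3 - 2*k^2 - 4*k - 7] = -36*k^3 - 15*k^2 - 4*k - 4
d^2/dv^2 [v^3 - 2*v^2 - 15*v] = 6*v - 4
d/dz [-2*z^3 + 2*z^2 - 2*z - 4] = -6*z^2 + 4*z - 2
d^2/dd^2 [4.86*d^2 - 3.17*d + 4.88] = 9.72000000000000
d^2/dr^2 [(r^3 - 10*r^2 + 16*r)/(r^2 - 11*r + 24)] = 6/(r^3 - 9*r^2 + 27*r - 27)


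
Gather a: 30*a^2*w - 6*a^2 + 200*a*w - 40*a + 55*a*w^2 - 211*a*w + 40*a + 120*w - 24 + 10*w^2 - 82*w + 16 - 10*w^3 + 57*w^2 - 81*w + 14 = a^2*(30*w - 6) + a*(55*w^2 - 11*w) - 10*w^3 + 67*w^2 - 43*w + 6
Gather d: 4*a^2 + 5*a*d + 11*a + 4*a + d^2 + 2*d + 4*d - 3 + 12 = 4*a^2 + 15*a + d^2 + d*(5*a + 6) + 9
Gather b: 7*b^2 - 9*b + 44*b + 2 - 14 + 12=7*b^2 + 35*b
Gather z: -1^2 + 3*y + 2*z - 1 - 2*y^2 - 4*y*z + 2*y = -2*y^2 + 5*y + z*(2 - 4*y) - 2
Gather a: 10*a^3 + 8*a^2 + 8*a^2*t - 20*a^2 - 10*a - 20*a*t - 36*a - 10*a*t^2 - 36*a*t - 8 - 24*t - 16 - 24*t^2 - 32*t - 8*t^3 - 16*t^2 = 10*a^3 + a^2*(8*t - 12) + a*(-10*t^2 - 56*t - 46) - 8*t^3 - 40*t^2 - 56*t - 24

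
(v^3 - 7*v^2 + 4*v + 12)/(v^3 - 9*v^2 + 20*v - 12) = (v + 1)/(v - 1)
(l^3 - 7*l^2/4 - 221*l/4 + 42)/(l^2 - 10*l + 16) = (4*l^2 + 25*l - 21)/(4*(l - 2))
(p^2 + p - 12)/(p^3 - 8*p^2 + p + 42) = (p + 4)/(p^2 - 5*p - 14)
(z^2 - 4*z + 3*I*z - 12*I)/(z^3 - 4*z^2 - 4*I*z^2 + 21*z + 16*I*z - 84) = 1/(z - 7*I)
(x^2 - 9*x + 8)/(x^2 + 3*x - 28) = (x^2 - 9*x + 8)/(x^2 + 3*x - 28)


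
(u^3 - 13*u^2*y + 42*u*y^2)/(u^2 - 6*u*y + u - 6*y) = u*(u - 7*y)/(u + 1)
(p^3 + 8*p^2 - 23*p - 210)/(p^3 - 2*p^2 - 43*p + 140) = (p + 6)/(p - 4)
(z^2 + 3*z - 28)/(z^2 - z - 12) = (z + 7)/(z + 3)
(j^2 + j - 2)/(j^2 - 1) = (j + 2)/(j + 1)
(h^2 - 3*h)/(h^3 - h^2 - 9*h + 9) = h/(h^2 + 2*h - 3)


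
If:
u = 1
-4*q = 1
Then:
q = -1/4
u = 1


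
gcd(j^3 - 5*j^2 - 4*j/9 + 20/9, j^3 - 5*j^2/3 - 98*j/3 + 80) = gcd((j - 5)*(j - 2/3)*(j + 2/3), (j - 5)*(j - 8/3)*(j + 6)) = j - 5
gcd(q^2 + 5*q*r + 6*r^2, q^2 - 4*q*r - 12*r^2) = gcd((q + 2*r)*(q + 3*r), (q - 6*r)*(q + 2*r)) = q + 2*r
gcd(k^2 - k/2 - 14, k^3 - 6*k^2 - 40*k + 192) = k - 4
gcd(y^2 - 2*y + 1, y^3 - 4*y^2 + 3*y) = y - 1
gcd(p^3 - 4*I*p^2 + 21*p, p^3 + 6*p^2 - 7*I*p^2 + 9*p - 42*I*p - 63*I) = p - 7*I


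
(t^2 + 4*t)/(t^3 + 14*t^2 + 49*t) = (t + 4)/(t^2 + 14*t + 49)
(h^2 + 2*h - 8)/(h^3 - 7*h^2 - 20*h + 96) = (h - 2)/(h^2 - 11*h + 24)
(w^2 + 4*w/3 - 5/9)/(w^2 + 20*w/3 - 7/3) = (w + 5/3)/(w + 7)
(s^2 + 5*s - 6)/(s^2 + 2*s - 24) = (s - 1)/(s - 4)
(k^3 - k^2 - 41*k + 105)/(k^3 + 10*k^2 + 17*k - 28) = (k^2 - 8*k + 15)/(k^2 + 3*k - 4)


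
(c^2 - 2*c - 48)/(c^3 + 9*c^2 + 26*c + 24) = (c^2 - 2*c - 48)/(c^3 + 9*c^2 + 26*c + 24)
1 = 1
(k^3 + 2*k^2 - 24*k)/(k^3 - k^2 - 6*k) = (-k^2 - 2*k + 24)/(-k^2 + k + 6)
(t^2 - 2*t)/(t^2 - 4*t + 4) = t/(t - 2)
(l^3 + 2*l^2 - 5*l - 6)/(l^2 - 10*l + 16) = (l^2 + 4*l + 3)/(l - 8)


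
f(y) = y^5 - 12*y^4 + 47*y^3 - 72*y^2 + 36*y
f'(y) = 5*y^4 - 48*y^3 + 141*y^2 - 144*y + 36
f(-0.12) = -5.44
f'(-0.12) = 55.39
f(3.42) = -12.73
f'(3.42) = -43.34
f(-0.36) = -24.69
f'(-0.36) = 108.44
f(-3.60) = -5875.75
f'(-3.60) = 5461.06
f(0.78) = 2.43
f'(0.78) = -11.46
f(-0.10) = -4.37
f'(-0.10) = 51.86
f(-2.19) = -1244.23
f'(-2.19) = 1646.79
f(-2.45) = -1732.20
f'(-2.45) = 2121.20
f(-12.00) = -589680.00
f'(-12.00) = 208692.00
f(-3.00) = -3240.00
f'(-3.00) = 3438.00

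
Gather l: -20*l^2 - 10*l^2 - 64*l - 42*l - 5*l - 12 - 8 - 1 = -30*l^2 - 111*l - 21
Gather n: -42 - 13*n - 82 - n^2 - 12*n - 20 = -n^2 - 25*n - 144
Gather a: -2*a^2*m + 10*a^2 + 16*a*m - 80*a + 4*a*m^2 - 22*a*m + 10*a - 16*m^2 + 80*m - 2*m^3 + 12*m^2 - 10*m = a^2*(10 - 2*m) + a*(4*m^2 - 6*m - 70) - 2*m^3 - 4*m^2 + 70*m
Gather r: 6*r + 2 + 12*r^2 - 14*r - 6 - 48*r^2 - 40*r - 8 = -36*r^2 - 48*r - 12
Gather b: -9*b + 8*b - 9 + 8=-b - 1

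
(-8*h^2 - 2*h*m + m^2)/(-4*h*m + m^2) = (2*h + m)/m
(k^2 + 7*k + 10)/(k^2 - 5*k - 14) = (k + 5)/(k - 7)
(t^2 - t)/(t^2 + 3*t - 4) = t/(t + 4)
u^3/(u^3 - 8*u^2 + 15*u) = u^2/(u^2 - 8*u + 15)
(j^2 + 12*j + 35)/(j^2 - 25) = (j + 7)/(j - 5)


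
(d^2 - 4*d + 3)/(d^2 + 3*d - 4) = (d - 3)/(d + 4)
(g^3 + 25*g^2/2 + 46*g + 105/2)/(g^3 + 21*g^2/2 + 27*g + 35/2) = (g + 3)/(g + 1)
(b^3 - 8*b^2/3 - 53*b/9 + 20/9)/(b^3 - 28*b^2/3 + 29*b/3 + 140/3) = (b - 1/3)/(b - 7)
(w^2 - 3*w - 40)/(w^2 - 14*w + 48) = (w + 5)/(w - 6)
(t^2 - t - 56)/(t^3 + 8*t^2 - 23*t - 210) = (t - 8)/(t^2 + t - 30)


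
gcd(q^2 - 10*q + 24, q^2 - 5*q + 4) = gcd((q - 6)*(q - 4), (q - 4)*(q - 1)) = q - 4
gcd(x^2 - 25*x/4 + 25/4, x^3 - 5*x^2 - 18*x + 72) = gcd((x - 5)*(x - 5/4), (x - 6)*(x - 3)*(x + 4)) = 1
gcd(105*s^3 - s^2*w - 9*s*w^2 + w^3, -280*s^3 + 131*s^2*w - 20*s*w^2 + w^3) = 35*s^2 - 12*s*w + w^2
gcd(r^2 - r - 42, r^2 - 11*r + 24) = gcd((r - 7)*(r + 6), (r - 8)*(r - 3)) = 1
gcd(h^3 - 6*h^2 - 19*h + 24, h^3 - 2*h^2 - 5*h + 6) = h - 1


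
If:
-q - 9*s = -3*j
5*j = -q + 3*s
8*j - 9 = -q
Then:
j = 9/5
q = -27/5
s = 6/5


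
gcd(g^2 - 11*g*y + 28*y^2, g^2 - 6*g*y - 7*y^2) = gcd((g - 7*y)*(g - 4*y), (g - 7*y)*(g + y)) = -g + 7*y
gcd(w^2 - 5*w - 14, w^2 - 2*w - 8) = w + 2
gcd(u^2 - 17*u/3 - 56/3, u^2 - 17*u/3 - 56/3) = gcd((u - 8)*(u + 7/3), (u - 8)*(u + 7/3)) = u^2 - 17*u/3 - 56/3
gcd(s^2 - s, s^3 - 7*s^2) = s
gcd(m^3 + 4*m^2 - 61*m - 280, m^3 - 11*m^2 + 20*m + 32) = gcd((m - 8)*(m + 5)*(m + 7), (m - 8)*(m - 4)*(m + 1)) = m - 8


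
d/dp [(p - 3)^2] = 2*p - 6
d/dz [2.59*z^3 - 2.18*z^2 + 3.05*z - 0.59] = 7.77*z^2 - 4.36*z + 3.05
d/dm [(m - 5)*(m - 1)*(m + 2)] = 3*m^2 - 8*m - 7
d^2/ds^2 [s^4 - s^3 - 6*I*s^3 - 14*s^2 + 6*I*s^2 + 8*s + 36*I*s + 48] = 12*s^2 + s*(-6 - 36*I) - 28 + 12*I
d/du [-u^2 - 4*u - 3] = -2*u - 4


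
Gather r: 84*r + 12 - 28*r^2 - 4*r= -28*r^2 + 80*r + 12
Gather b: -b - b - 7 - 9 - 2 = -2*b - 18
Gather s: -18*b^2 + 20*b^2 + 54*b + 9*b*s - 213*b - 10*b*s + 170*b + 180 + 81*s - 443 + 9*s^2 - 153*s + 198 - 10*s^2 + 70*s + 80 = 2*b^2 + 11*b - s^2 + s*(-b - 2) + 15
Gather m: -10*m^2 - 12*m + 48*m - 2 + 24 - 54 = -10*m^2 + 36*m - 32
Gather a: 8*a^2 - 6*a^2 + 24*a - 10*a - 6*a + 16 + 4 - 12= 2*a^2 + 8*a + 8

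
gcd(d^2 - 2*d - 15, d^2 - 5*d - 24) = d + 3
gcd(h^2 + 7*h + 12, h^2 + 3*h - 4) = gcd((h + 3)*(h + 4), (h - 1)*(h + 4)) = h + 4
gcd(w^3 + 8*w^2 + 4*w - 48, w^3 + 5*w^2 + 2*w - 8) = w + 4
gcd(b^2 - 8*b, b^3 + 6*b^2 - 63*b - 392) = b - 8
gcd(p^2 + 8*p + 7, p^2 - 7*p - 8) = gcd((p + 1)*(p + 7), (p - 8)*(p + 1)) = p + 1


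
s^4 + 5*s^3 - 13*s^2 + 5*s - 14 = (s - 2)*(s + 7)*(s - I)*(s + I)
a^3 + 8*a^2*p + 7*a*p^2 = a*(a + p)*(a + 7*p)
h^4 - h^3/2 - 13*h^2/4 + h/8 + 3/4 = (h - 2)*(h - 1/2)*(h + 1/2)*(h + 3/2)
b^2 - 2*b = b*(b - 2)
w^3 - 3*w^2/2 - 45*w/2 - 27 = (w - 6)*(w + 3/2)*(w + 3)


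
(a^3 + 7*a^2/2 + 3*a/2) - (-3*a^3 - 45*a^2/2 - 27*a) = 4*a^3 + 26*a^2 + 57*a/2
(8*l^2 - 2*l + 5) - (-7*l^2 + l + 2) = 15*l^2 - 3*l + 3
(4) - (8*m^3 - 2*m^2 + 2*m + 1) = -8*m^3 + 2*m^2 - 2*m + 3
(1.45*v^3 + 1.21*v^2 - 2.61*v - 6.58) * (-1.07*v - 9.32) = -1.5515*v^4 - 14.8087*v^3 - 8.4845*v^2 + 31.3658*v + 61.3256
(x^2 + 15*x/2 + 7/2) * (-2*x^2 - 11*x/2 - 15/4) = -2*x^4 - 41*x^3/2 - 52*x^2 - 379*x/8 - 105/8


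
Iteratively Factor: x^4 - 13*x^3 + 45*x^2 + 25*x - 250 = (x - 5)*(x^3 - 8*x^2 + 5*x + 50) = (x - 5)^2*(x^2 - 3*x - 10) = (x - 5)^3*(x + 2)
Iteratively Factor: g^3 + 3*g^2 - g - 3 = (g - 1)*(g^2 + 4*g + 3) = (g - 1)*(g + 3)*(g + 1)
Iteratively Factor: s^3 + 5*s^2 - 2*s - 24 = (s + 4)*(s^2 + s - 6) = (s - 2)*(s + 4)*(s + 3)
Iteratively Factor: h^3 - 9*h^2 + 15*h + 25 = (h - 5)*(h^2 - 4*h - 5) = (h - 5)^2*(h + 1)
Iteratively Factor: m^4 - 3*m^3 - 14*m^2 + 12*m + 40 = (m - 2)*(m^3 - m^2 - 16*m - 20) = (m - 2)*(m + 2)*(m^2 - 3*m - 10) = (m - 2)*(m + 2)^2*(m - 5)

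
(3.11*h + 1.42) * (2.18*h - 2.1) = 6.7798*h^2 - 3.4354*h - 2.982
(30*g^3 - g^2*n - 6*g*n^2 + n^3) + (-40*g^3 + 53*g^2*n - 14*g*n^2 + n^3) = -10*g^3 + 52*g^2*n - 20*g*n^2 + 2*n^3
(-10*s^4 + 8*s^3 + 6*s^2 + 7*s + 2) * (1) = -10*s^4 + 8*s^3 + 6*s^2 + 7*s + 2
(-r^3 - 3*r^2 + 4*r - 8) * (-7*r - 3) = 7*r^4 + 24*r^3 - 19*r^2 + 44*r + 24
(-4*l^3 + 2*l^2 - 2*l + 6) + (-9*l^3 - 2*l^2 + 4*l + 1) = -13*l^3 + 2*l + 7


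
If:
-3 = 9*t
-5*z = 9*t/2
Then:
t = -1/3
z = 3/10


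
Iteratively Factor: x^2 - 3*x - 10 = (x - 5)*(x + 2)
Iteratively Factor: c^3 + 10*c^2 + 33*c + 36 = (c + 4)*(c^2 + 6*c + 9) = (c + 3)*(c + 4)*(c + 3)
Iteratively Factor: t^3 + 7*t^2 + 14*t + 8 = (t + 2)*(t^2 + 5*t + 4) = (t + 1)*(t + 2)*(t + 4)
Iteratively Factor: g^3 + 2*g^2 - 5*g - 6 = (g + 1)*(g^2 + g - 6) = (g + 1)*(g + 3)*(g - 2)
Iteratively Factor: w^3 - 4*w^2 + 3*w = (w - 1)*(w^2 - 3*w) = (w - 3)*(w - 1)*(w)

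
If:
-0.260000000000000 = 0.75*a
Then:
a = -0.35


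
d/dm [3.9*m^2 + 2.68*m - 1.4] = 7.8*m + 2.68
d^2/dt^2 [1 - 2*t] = 0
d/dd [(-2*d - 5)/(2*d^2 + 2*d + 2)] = (-d^2 - d + (2*d + 1)*(2*d + 5)/2 - 1)/(d^2 + d + 1)^2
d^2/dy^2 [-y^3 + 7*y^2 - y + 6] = 14 - 6*y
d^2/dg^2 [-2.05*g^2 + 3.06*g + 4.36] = -4.10000000000000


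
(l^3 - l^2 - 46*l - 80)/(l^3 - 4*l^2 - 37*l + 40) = (l + 2)/(l - 1)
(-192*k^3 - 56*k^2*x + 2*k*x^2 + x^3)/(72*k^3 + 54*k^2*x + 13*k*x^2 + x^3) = (-8*k + x)/(3*k + x)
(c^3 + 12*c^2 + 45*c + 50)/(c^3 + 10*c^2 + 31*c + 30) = (c + 5)/(c + 3)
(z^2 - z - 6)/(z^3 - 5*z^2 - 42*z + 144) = (z + 2)/(z^2 - 2*z - 48)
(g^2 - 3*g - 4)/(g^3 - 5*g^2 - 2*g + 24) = (g + 1)/(g^2 - g - 6)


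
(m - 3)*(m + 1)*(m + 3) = m^3 + m^2 - 9*m - 9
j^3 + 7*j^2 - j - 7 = (j - 1)*(j + 1)*(j + 7)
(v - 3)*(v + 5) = v^2 + 2*v - 15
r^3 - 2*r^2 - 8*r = r*(r - 4)*(r + 2)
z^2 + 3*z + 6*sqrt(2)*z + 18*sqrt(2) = (z + 3)*(z + 6*sqrt(2))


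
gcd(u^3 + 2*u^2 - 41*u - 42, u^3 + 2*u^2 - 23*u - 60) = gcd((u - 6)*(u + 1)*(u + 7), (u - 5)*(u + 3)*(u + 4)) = 1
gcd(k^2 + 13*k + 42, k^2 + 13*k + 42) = k^2 + 13*k + 42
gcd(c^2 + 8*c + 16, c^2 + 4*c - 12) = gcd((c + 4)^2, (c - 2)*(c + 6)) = 1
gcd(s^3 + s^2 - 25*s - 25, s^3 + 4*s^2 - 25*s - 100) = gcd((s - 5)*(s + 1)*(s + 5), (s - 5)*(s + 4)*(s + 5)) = s^2 - 25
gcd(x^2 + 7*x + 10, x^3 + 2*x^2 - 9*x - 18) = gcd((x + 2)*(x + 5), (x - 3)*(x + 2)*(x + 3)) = x + 2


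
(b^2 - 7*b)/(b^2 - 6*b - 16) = b*(7 - b)/(-b^2 + 6*b + 16)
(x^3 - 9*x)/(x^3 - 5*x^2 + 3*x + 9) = x*(x + 3)/(x^2 - 2*x - 3)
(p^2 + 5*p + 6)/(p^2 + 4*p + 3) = (p + 2)/(p + 1)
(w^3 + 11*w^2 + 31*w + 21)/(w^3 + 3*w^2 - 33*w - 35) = (w + 3)/(w - 5)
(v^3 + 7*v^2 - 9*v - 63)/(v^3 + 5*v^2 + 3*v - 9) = (v^2 + 4*v - 21)/(v^2 + 2*v - 3)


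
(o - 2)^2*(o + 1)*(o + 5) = o^4 + 2*o^3 - 15*o^2 + 4*o + 20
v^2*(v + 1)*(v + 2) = v^4 + 3*v^3 + 2*v^2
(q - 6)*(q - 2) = q^2 - 8*q + 12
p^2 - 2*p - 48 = (p - 8)*(p + 6)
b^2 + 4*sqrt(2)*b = b*(b + 4*sqrt(2))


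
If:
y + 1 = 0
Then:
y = -1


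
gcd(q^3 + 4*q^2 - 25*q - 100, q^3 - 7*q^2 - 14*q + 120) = q^2 - q - 20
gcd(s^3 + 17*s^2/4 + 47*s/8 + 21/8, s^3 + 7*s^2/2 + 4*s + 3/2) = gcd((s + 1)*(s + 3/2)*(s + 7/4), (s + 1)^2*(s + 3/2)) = s^2 + 5*s/2 + 3/2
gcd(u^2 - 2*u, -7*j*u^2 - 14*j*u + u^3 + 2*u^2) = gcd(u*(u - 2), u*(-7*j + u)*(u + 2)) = u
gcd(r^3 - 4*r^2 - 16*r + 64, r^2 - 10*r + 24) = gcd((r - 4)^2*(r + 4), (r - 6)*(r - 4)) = r - 4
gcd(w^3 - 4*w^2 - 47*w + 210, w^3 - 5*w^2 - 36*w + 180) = w^2 - 11*w + 30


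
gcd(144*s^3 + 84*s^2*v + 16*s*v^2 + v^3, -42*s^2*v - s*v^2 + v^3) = 6*s + v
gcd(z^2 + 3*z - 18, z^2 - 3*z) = z - 3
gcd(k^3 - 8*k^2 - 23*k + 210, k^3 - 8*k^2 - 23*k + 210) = k^3 - 8*k^2 - 23*k + 210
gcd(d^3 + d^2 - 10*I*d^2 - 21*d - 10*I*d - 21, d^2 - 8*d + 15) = 1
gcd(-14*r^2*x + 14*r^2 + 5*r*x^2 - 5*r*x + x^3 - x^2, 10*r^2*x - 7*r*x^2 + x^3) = -2*r + x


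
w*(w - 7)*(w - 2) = w^3 - 9*w^2 + 14*w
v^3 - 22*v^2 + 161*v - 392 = (v - 8)*(v - 7)^2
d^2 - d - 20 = (d - 5)*(d + 4)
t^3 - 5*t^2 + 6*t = t*(t - 3)*(t - 2)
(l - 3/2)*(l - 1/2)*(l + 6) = l^3 + 4*l^2 - 45*l/4 + 9/2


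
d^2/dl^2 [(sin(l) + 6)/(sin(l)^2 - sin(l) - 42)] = (-7*sin(l) + cos(l)^2 + 1)/(sin(l) - 7)^3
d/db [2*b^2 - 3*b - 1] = 4*b - 3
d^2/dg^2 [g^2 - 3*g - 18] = 2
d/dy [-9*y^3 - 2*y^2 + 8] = y*(-27*y - 4)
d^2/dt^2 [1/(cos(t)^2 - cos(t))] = (-(1 - cos(2*t))^2 - 15*cos(t)/4 - 3*cos(2*t)/2 + 3*cos(3*t)/4 + 9/2)/((cos(t) - 1)^3*cos(t)^3)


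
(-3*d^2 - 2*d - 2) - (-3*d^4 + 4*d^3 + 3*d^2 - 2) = 3*d^4 - 4*d^3 - 6*d^2 - 2*d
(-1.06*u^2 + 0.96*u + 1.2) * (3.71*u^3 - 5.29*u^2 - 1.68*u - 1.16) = -3.9326*u^5 + 9.169*u^4 + 1.1544*u^3 - 6.7312*u^2 - 3.1296*u - 1.392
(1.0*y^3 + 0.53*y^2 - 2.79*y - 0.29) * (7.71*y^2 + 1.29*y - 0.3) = 7.71*y^5 + 5.3763*y^4 - 21.1272*y^3 - 5.994*y^2 + 0.4629*y + 0.087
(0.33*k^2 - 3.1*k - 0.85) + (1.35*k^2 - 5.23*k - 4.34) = 1.68*k^2 - 8.33*k - 5.19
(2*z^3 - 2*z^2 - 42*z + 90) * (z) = 2*z^4 - 2*z^3 - 42*z^2 + 90*z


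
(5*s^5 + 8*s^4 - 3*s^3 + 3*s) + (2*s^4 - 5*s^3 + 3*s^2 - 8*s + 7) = 5*s^5 + 10*s^4 - 8*s^3 + 3*s^2 - 5*s + 7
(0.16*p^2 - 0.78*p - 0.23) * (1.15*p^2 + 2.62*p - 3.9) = 0.184*p^4 - 0.4778*p^3 - 2.9321*p^2 + 2.4394*p + 0.897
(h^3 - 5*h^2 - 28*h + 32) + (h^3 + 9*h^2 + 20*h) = 2*h^3 + 4*h^2 - 8*h + 32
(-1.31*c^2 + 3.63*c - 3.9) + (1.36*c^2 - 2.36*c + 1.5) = 0.05*c^2 + 1.27*c - 2.4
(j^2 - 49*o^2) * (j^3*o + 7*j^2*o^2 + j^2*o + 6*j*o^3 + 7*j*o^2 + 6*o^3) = j^5*o + 7*j^4*o^2 + j^4*o - 43*j^3*o^3 + 7*j^3*o^2 - 343*j^2*o^4 - 43*j^2*o^3 - 294*j*o^5 - 343*j*o^4 - 294*o^5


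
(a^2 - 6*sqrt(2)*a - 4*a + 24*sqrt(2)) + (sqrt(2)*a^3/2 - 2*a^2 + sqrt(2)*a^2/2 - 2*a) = sqrt(2)*a^3/2 - a^2 + sqrt(2)*a^2/2 - 6*sqrt(2)*a - 6*a + 24*sqrt(2)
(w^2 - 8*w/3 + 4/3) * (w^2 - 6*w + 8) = w^4 - 26*w^3/3 + 76*w^2/3 - 88*w/3 + 32/3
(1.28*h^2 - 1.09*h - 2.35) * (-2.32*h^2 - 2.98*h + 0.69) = -2.9696*h^4 - 1.2856*h^3 + 9.5834*h^2 + 6.2509*h - 1.6215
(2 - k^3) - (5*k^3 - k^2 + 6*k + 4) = -6*k^3 + k^2 - 6*k - 2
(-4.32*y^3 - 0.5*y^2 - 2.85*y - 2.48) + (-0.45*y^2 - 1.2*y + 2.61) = -4.32*y^3 - 0.95*y^2 - 4.05*y + 0.13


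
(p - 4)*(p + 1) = p^2 - 3*p - 4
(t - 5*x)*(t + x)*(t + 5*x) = t^3 + t^2*x - 25*t*x^2 - 25*x^3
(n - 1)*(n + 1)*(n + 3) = n^3 + 3*n^2 - n - 3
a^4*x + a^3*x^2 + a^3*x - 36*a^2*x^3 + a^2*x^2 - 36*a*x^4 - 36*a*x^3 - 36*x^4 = (a - 6*x)*(a + x)*(a + 6*x)*(a*x + x)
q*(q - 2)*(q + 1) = q^3 - q^2 - 2*q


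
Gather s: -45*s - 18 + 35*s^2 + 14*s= 35*s^2 - 31*s - 18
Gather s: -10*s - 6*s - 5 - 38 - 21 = -16*s - 64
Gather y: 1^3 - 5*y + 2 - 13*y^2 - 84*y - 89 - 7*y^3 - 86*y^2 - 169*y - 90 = -7*y^3 - 99*y^2 - 258*y - 176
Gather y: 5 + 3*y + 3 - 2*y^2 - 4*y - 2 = -2*y^2 - y + 6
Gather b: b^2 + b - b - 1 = b^2 - 1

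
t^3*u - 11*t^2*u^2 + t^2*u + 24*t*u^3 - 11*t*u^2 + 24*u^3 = (t - 8*u)*(t - 3*u)*(t*u + u)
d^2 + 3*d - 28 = (d - 4)*(d + 7)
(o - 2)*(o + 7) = o^2 + 5*o - 14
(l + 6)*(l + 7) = l^2 + 13*l + 42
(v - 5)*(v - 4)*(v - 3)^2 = v^4 - 15*v^3 + 83*v^2 - 201*v + 180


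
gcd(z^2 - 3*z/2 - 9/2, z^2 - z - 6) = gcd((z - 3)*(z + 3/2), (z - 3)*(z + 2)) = z - 3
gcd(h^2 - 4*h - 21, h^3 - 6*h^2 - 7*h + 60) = h + 3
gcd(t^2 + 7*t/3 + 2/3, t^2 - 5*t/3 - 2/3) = t + 1/3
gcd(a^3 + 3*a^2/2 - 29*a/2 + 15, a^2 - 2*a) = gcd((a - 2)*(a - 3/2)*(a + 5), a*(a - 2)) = a - 2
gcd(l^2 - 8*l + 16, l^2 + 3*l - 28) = l - 4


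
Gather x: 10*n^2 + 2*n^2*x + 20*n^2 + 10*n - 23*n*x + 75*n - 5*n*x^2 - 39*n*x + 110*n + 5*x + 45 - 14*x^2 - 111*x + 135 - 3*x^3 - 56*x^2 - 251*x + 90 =30*n^2 + 195*n - 3*x^3 + x^2*(-5*n - 70) + x*(2*n^2 - 62*n - 357) + 270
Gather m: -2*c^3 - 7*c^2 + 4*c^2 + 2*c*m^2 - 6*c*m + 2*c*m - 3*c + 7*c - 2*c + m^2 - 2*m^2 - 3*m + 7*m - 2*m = -2*c^3 - 3*c^2 + 2*c + m^2*(2*c - 1) + m*(2 - 4*c)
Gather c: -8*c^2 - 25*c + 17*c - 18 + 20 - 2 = -8*c^2 - 8*c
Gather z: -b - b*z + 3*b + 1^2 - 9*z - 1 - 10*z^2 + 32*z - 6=2*b - 10*z^2 + z*(23 - b) - 6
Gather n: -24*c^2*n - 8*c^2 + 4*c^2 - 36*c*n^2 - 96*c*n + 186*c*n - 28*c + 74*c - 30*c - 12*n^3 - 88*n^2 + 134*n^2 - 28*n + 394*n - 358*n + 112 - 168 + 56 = -4*c^2 + 16*c - 12*n^3 + n^2*(46 - 36*c) + n*(-24*c^2 + 90*c + 8)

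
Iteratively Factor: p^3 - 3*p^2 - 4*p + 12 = (p - 3)*(p^2 - 4) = (p - 3)*(p - 2)*(p + 2)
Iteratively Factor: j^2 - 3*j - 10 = (j + 2)*(j - 5)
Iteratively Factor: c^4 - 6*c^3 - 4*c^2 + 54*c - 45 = (c + 3)*(c^3 - 9*c^2 + 23*c - 15) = (c - 3)*(c + 3)*(c^2 - 6*c + 5) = (c - 3)*(c - 1)*(c + 3)*(c - 5)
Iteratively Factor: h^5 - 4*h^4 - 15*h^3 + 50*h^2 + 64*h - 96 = (h - 1)*(h^4 - 3*h^3 - 18*h^2 + 32*h + 96) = (h - 1)*(h + 2)*(h^3 - 5*h^2 - 8*h + 48) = (h - 4)*(h - 1)*(h + 2)*(h^2 - h - 12) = (h - 4)^2*(h - 1)*(h + 2)*(h + 3)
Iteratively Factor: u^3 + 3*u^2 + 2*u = (u + 1)*(u^2 + 2*u) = u*(u + 1)*(u + 2)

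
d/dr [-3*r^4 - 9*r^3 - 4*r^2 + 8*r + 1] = -12*r^3 - 27*r^2 - 8*r + 8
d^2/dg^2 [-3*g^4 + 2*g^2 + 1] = 4 - 36*g^2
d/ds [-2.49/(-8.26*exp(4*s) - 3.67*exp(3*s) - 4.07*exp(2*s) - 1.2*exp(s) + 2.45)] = (-82.2696*exp(3*s) - 27.4149*exp(2*s) - 20.2686*exp(s) - 2.988)*exp(s)/(8.26*exp(4*s) + 3.67*exp(3*s) + 4.07*exp(2*s) + 1.2*exp(s) - 2.45)^2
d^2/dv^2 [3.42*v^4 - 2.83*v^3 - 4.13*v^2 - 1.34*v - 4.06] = 41.04*v^2 - 16.98*v - 8.26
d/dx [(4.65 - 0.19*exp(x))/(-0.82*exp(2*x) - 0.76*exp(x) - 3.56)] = (-0.1558*exp(2*x) + 7.626*exp(x) + 4.2104)*exp(x)/(0.6724*exp(4*x) + 1.2464*exp(3*x) + 6.416*exp(2*x) + 5.4112*exp(x) + 12.6736)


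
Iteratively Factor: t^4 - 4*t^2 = (t - 2)*(t^3 + 2*t^2) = (t - 2)*(t + 2)*(t^2) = t*(t - 2)*(t + 2)*(t)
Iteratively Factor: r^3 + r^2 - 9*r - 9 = (r - 3)*(r^2 + 4*r + 3) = (r - 3)*(r + 1)*(r + 3)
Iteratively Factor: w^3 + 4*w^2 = (w)*(w^2 + 4*w) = w*(w + 4)*(w)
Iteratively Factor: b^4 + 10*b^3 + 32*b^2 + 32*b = (b + 2)*(b^3 + 8*b^2 + 16*b) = b*(b + 2)*(b^2 + 8*b + 16) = b*(b + 2)*(b + 4)*(b + 4)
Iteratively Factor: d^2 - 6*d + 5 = (d - 1)*(d - 5)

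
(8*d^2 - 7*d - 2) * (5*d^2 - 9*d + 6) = 40*d^4 - 107*d^3 + 101*d^2 - 24*d - 12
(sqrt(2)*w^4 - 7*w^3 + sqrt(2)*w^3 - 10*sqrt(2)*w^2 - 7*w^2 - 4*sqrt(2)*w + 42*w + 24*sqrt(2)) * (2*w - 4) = 2*sqrt(2)*w^5 - 14*w^4 - 2*sqrt(2)*w^4 - 24*sqrt(2)*w^3 + 14*w^3 + 32*sqrt(2)*w^2 + 112*w^2 - 168*w + 64*sqrt(2)*w - 96*sqrt(2)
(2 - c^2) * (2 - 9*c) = 9*c^3 - 2*c^2 - 18*c + 4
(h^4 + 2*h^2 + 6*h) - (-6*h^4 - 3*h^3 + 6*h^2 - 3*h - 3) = 7*h^4 + 3*h^3 - 4*h^2 + 9*h + 3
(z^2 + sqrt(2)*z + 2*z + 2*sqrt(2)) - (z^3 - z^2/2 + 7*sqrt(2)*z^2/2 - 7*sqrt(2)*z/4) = -z^3 - 7*sqrt(2)*z^2/2 + 3*z^2/2 + 2*z + 11*sqrt(2)*z/4 + 2*sqrt(2)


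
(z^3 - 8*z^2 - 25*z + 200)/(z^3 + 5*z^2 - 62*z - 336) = (z^2 - 25)/(z^2 + 13*z + 42)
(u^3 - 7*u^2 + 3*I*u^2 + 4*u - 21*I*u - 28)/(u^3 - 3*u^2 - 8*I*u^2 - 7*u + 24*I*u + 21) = (u^2 + u*(-7 + 4*I) - 28*I)/(u^2 - u*(3 + 7*I) + 21*I)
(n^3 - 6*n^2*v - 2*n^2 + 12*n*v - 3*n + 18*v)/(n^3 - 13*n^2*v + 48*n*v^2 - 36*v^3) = (n^2 - 2*n - 3)/(n^2 - 7*n*v + 6*v^2)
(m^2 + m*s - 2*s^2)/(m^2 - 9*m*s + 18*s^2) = (m^2 + m*s - 2*s^2)/(m^2 - 9*m*s + 18*s^2)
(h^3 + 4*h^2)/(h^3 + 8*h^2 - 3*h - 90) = h^2*(h + 4)/(h^3 + 8*h^2 - 3*h - 90)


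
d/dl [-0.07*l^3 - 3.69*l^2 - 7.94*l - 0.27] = -0.21*l^2 - 7.38*l - 7.94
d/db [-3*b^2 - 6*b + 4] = -6*b - 6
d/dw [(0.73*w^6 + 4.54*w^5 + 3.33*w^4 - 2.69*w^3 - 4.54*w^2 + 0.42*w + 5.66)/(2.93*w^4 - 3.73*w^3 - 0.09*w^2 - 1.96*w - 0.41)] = (4.2778*w^9 + 5.13349999999999*w^8 - 34.1312*w^7 - 12.919*w^6 - 11.3844*w^5 - 49.2713*w^4 - 58.1184*w^3 + 75.5803*w^2 + 4.7416*w + 10.9214)/(8.5849*w^8 - 21.8578*w^7 + 13.3855*w^6 - 10.8142*w^5 + 12.2271*w^4 + 3.4114*w^3 + 3.9154*w^2 + 1.6072*w + 0.1681)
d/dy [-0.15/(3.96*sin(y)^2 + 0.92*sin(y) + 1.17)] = (1.188*sin(y) + 0.138)*cos(y)/(3.96*sin(y)^2 + 0.92*sin(y) + 1.17)^2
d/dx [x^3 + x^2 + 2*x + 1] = 3*x^2 + 2*x + 2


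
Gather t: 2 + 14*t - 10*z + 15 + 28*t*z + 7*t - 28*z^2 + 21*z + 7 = t*(28*z + 21) - 28*z^2 + 11*z + 24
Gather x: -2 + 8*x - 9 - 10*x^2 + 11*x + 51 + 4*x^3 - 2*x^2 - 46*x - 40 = 4*x^3 - 12*x^2 - 27*x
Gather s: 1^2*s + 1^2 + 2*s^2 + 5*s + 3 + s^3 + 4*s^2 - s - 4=s^3 + 6*s^2 + 5*s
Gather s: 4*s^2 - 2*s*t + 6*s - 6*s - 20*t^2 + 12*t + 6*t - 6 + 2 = 4*s^2 - 2*s*t - 20*t^2 + 18*t - 4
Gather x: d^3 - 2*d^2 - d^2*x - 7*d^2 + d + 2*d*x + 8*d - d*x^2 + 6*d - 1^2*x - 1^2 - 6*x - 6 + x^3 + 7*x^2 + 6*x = d^3 - 9*d^2 + 15*d + x^3 + x^2*(7 - d) + x*(-d^2 + 2*d - 1) - 7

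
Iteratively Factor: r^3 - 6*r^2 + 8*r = (r - 4)*(r^2 - 2*r) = (r - 4)*(r - 2)*(r)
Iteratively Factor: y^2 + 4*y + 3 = (y + 1)*(y + 3)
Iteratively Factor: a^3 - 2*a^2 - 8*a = (a)*(a^2 - 2*a - 8) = a*(a - 4)*(a + 2)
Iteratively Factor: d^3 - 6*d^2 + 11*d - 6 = (d - 3)*(d^2 - 3*d + 2) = (d - 3)*(d - 1)*(d - 2)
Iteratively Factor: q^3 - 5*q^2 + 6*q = (q - 3)*(q^2 - 2*q) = (q - 3)*(q - 2)*(q)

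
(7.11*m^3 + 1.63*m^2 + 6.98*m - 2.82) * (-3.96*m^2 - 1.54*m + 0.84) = -28.1556*m^5 - 17.4042*m^4 - 24.1786*m^3 + 1.7872*m^2 + 10.206*m - 2.3688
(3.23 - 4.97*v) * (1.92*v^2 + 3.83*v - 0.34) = -9.5424*v^3 - 12.8335*v^2 + 14.0607*v - 1.0982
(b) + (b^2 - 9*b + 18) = b^2 - 8*b + 18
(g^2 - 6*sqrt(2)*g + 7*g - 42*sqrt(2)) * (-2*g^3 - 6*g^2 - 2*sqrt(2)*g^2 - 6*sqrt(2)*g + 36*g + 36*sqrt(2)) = -2*g^5 - 20*g^4 + 10*sqrt(2)*g^4 + 18*g^3 + 100*sqrt(2)*g^3 + 30*sqrt(2)*g^2 + 492*g^2 - 1260*sqrt(2)*g + 72*g - 3024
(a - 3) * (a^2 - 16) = a^3 - 3*a^2 - 16*a + 48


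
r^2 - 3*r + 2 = (r - 2)*(r - 1)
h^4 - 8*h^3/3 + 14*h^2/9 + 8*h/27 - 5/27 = (h - 5/3)*(h - 1)*(h - 1/3)*(h + 1/3)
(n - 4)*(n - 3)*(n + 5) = n^3 - 2*n^2 - 23*n + 60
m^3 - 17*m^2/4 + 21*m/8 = m*(m - 7/2)*(m - 3/4)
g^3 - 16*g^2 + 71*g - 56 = (g - 8)*(g - 7)*(g - 1)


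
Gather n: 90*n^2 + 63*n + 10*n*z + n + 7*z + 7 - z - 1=90*n^2 + n*(10*z + 64) + 6*z + 6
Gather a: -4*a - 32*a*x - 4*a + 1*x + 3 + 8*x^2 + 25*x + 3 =a*(-32*x - 8) + 8*x^2 + 26*x + 6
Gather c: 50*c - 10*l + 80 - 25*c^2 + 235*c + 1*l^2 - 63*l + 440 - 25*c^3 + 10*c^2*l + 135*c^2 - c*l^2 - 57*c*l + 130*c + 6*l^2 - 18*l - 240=-25*c^3 + c^2*(10*l + 110) + c*(-l^2 - 57*l + 415) + 7*l^2 - 91*l + 280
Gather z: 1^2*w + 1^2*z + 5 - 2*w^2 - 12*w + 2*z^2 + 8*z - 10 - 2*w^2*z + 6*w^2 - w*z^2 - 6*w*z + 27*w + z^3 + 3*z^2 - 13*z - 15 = 4*w^2 + 16*w + z^3 + z^2*(5 - w) + z*(-2*w^2 - 6*w - 4) - 20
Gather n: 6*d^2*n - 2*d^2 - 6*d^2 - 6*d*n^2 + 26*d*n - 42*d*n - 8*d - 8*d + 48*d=-8*d^2 - 6*d*n^2 + 32*d + n*(6*d^2 - 16*d)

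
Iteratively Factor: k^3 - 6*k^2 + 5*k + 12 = (k - 4)*(k^2 - 2*k - 3) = (k - 4)*(k + 1)*(k - 3)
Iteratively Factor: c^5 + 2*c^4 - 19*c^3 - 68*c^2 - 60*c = (c + 2)*(c^4 - 19*c^2 - 30*c) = (c - 5)*(c + 2)*(c^3 + 5*c^2 + 6*c) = (c - 5)*(c + 2)^2*(c^2 + 3*c) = c*(c - 5)*(c + 2)^2*(c + 3)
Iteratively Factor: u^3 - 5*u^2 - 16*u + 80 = (u - 5)*(u^2 - 16) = (u - 5)*(u - 4)*(u + 4)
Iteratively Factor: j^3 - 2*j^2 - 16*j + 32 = (j - 2)*(j^2 - 16) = (j - 4)*(j - 2)*(j + 4)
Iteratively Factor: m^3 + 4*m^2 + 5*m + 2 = (m + 1)*(m^2 + 3*m + 2) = (m + 1)*(m + 2)*(m + 1)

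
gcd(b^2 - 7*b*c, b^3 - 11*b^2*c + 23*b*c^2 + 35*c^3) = b - 7*c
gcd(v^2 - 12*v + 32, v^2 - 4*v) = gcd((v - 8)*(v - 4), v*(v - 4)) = v - 4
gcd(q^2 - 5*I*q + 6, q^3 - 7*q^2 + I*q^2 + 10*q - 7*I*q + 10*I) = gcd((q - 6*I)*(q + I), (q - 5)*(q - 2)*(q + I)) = q + I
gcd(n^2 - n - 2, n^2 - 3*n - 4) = n + 1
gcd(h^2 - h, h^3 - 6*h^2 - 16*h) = h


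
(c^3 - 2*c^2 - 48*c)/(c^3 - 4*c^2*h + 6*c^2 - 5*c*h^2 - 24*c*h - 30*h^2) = c*(c - 8)/(c^2 - 4*c*h - 5*h^2)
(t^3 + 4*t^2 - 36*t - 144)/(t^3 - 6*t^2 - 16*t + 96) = (t + 6)/(t - 4)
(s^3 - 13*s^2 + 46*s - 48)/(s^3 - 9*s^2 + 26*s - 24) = (s - 8)/(s - 4)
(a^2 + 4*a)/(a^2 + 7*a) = (a + 4)/(a + 7)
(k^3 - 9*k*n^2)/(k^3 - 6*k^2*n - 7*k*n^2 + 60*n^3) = k*(k - 3*n)/(k^2 - 9*k*n + 20*n^2)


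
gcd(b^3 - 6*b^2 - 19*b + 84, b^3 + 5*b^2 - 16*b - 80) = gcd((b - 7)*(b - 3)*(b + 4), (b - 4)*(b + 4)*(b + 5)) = b + 4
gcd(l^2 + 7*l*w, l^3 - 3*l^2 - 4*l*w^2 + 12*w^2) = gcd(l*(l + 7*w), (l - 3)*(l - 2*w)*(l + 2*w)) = 1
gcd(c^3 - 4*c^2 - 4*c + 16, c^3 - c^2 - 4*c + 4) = c^2 - 4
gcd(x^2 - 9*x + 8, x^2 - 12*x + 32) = x - 8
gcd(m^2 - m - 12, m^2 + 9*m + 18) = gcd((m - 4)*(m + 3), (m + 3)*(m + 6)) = m + 3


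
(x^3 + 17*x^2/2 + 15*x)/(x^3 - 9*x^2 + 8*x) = (x^2 + 17*x/2 + 15)/(x^2 - 9*x + 8)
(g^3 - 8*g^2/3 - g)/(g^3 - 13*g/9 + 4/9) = 3*g*(3*g^2 - 8*g - 3)/(9*g^3 - 13*g + 4)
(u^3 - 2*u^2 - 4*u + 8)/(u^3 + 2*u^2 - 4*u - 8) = (u - 2)/(u + 2)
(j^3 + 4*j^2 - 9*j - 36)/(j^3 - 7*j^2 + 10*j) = (j^3 + 4*j^2 - 9*j - 36)/(j*(j^2 - 7*j + 10))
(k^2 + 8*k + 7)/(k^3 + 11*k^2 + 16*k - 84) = (k + 1)/(k^2 + 4*k - 12)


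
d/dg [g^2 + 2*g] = 2*g + 2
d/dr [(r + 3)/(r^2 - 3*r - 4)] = (-r^2 - 6*r + 5)/(r^4 - 6*r^3 + r^2 + 24*r + 16)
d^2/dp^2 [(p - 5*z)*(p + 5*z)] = 2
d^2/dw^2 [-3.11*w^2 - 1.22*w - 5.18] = -6.22000000000000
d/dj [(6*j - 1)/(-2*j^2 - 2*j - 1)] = 4*(3*j^2 - j - 2)/(4*j^4 + 8*j^3 + 8*j^2 + 4*j + 1)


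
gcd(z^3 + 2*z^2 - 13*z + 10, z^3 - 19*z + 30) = z^2 + 3*z - 10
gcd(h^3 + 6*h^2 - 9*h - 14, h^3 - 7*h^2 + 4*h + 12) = h^2 - h - 2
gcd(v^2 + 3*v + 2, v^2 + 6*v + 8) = v + 2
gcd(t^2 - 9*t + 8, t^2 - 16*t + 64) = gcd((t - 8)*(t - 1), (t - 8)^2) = t - 8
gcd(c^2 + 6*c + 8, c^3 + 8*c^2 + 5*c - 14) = c + 2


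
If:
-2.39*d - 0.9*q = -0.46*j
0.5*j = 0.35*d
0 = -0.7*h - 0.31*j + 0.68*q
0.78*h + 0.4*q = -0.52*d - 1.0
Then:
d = 0.42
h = -1.07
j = 0.29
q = -0.96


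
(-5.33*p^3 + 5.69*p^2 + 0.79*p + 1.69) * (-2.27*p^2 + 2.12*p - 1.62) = 12.0991*p^5 - 24.2159*p^4 + 18.9041*p^3 - 11.3793*p^2 + 2.303*p - 2.7378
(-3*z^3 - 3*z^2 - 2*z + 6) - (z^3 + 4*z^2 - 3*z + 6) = -4*z^3 - 7*z^2 + z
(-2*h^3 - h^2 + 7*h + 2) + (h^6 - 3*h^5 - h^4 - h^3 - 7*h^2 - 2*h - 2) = h^6 - 3*h^5 - h^4 - 3*h^3 - 8*h^2 + 5*h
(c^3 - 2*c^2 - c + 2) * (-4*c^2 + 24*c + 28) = -4*c^5 + 32*c^4 - 16*c^3 - 88*c^2 + 20*c + 56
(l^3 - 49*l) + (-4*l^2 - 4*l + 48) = l^3 - 4*l^2 - 53*l + 48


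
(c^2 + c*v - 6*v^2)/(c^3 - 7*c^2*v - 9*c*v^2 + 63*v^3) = (c - 2*v)/(c^2 - 10*c*v + 21*v^2)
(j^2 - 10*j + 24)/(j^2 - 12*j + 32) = (j - 6)/(j - 8)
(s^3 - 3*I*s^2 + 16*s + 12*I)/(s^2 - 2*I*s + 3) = (s^2 - 4*I*s + 12)/(s - 3*I)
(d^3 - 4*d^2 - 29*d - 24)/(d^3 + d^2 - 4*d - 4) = (d^2 - 5*d - 24)/(d^2 - 4)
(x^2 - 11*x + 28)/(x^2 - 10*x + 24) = (x - 7)/(x - 6)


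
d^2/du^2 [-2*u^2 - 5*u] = -4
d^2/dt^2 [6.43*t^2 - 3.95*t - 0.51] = 12.8600000000000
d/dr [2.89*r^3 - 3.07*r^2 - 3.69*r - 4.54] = 8.67*r^2 - 6.14*r - 3.69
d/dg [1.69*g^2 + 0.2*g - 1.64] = 3.38*g + 0.2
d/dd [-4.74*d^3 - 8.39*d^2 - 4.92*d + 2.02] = -14.22*d^2 - 16.78*d - 4.92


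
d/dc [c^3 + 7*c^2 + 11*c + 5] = 3*c^2 + 14*c + 11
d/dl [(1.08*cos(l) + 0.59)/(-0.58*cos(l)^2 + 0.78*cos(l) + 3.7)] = (0.6264*sin(l)^2 - 0.6844*cos(l) - 4.1622)*sin(l)/(-0.58*cos(l)^2 + 0.78*cos(l) + 3.7)^2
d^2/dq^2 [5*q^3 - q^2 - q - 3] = 30*q - 2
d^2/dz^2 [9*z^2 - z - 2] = 18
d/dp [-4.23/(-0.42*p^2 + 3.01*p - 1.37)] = (12.7323 - 3.5532*p)/(0.42*p^2 - 3.01*p + 1.37)^2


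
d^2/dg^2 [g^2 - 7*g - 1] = 2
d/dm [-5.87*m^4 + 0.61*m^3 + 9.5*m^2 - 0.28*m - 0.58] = -23.48*m^3 + 1.83*m^2 + 19.0*m - 0.28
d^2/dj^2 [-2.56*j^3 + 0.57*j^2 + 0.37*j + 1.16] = 1.14 - 15.36*j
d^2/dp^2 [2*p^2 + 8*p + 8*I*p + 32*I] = 4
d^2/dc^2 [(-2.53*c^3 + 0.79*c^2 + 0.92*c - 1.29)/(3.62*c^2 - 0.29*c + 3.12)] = (-5.6843418860808e-14*c^5 + 82.494898*c^3 - 141.228648*c^2 - 201.987828*c + 45.967758)/(47.437928*c^6 - 11.400828*c^5 + 123.57051*c^4 - 19.676645*c^3 + 106.50276*c^2 - 8.468928*c + 30.371328)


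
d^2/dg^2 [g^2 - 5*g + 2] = 2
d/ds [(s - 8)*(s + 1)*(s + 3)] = 3*s^2 - 8*s - 29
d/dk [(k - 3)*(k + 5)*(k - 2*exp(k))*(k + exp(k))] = -k^3*exp(k) + 4*k^3 - 4*k^2*exp(2*k) - 5*k^2*exp(k) + 6*k^2 - 12*k*exp(2*k) + 11*k*exp(k) - 30*k + 56*exp(2*k) + 15*exp(k)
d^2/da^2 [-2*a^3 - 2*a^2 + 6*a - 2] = -12*a - 4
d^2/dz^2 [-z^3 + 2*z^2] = 4 - 6*z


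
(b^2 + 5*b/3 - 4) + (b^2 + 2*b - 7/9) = 2*b^2 + 11*b/3 - 43/9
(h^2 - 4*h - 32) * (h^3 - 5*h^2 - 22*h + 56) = h^5 - 9*h^4 - 34*h^3 + 304*h^2 + 480*h - 1792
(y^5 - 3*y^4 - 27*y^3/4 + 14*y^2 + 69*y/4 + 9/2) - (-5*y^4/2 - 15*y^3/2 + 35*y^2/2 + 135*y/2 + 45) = y^5 - y^4/2 + 3*y^3/4 - 7*y^2/2 - 201*y/4 - 81/2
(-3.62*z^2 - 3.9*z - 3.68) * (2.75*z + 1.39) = -9.955*z^3 - 15.7568*z^2 - 15.541*z - 5.1152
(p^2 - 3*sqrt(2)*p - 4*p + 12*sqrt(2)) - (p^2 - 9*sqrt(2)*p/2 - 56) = -4*p + 3*sqrt(2)*p/2 + 12*sqrt(2) + 56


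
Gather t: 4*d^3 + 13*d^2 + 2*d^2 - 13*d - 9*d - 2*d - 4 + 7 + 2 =4*d^3 + 15*d^2 - 24*d + 5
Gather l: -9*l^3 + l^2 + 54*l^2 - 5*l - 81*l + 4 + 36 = -9*l^3 + 55*l^2 - 86*l + 40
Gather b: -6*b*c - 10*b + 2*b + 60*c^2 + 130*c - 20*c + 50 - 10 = b*(-6*c - 8) + 60*c^2 + 110*c + 40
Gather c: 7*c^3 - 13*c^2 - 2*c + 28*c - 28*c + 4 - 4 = 7*c^3 - 13*c^2 - 2*c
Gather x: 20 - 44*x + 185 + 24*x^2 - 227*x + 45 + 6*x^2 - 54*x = 30*x^2 - 325*x + 250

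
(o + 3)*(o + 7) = o^2 + 10*o + 21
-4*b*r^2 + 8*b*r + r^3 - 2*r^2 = r*(-4*b + r)*(r - 2)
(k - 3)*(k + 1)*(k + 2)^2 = k^4 + 2*k^3 - 7*k^2 - 20*k - 12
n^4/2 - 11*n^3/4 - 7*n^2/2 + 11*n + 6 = (n/2 + 1)*(n - 6)*(n - 2)*(n + 1/2)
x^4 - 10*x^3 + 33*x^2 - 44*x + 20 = (x - 5)*(x - 2)^2*(x - 1)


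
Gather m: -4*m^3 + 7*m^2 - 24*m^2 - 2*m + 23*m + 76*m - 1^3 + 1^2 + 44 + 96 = -4*m^3 - 17*m^2 + 97*m + 140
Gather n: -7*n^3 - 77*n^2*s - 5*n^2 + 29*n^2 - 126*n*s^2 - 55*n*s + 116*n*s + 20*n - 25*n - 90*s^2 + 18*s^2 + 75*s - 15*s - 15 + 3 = -7*n^3 + n^2*(24 - 77*s) + n*(-126*s^2 + 61*s - 5) - 72*s^2 + 60*s - 12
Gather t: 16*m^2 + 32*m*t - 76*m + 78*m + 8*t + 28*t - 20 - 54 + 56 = 16*m^2 + 2*m + t*(32*m + 36) - 18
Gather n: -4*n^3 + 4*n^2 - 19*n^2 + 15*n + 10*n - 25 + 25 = -4*n^3 - 15*n^2 + 25*n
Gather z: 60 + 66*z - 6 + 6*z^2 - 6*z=6*z^2 + 60*z + 54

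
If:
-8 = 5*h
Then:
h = -8/5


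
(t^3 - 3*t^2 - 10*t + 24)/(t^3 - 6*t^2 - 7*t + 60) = (t - 2)/(t - 5)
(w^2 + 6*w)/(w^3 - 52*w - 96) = w/(w^2 - 6*w - 16)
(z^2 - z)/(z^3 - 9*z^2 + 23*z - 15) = z/(z^2 - 8*z + 15)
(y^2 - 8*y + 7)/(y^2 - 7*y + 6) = (y - 7)/(y - 6)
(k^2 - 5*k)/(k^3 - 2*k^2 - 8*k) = (5 - k)/(-k^2 + 2*k + 8)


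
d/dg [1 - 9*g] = -9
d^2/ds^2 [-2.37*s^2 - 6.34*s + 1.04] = -4.74000000000000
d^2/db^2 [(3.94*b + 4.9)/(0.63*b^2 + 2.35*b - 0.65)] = ((1.26*b + 2.35)*(2.52*b + 4.7)*(3.94*b + 4.9) - (14.8932*b + 24.692)*(0.63*b^2 + 2.35*b - 0.65))/(0.63*b^2 + 2.35*b - 0.65)^3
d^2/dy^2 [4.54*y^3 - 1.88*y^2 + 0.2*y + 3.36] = 27.24*y - 3.76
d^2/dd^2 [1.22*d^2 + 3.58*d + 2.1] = 2.44000000000000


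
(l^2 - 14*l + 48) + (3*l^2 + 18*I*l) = 4*l^2 - 14*l + 18*I*l + 48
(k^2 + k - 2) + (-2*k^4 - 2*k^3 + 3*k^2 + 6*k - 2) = -2*k^4 - 2*k^3 + 4*k^2 + 7*k - 4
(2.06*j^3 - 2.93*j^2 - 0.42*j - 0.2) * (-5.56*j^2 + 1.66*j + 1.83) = -11.4536*j^5 + 19.7104*j^4 + 1.2412*j^3 - 4.9471*j^2 - 1.1006*j - 0.366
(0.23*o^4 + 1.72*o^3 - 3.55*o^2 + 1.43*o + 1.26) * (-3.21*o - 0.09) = -0.7383*o^5 - 5.5419*o^4 + 11.2407*o^3 - 4.2708*o^2 - 4.1733*o - 0.1134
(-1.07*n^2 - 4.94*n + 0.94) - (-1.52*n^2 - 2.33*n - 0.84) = 0.45*n^2 - 2.61*n + 1.78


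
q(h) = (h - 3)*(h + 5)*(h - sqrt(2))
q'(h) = (h - 3)*(h + 5) + (h - 3)*(h - sqrt(2)) + (h + 5)*(h - sqrt(2))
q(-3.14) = 52.01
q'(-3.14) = 8.07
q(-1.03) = 39.11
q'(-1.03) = -15.85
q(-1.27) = 42.75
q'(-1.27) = -14.48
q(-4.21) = 32.03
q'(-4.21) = 30.41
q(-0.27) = 26.05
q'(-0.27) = -17.93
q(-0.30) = 26.59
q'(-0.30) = -17.91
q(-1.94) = 50.70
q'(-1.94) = -8.81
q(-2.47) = 53.75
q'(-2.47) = -2.42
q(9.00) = 637.21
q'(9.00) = 235.72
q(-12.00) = -1408.49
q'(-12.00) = 400.11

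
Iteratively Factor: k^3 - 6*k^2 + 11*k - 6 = (k - 1)*(k^2 - 5*k + 6) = (k - 3)*(k - 1)*(k - 2)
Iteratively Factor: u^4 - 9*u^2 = (u + 3)*(u^3 - 3*u^2) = (u - 3)*(u + 3)*(u^2) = u*(u - 3)*(u + 3)*(u)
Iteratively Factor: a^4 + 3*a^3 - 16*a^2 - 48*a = (a - 4)*(a^3 + 7*a^2 + 12*a) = (a - 4)*(a + 3)*(a^2 + 4*a) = a*(a - 4)*(a + 3)*(a + 4)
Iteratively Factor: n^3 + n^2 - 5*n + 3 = (n + 3)*(n^2 - 2*n + 1) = (n - 1)*(n + 3)*(n - 1)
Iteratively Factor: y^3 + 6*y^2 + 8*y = (y + 4)*(y^2 + 2*y) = (y + 2)*(y + 4)*(y)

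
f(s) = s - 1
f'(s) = 1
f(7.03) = 6.03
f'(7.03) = 1.00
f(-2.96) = -3.96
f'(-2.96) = 1.00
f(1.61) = 0.61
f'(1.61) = 1.00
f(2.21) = 1.21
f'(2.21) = 1.00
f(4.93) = 3.93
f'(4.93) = 1.00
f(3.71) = 2.71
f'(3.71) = 1.00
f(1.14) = 0.14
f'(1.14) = 1.00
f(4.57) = 3.57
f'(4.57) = 1.00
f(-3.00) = -4.00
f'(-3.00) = 1.00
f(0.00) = -1.00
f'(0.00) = 1.00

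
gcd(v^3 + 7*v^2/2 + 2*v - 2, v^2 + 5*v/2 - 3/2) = v - 1/2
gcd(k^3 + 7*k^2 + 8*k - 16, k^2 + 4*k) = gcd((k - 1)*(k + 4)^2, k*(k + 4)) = k + 4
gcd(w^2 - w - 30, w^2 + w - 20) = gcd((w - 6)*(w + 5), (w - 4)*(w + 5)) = w + 5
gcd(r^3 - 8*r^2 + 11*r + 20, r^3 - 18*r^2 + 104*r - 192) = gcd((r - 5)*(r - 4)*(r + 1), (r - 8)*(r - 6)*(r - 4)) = r - 4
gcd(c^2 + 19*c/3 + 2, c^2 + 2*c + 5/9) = c + 1/3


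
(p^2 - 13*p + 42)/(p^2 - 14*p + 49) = (p - 6)/(p - 7)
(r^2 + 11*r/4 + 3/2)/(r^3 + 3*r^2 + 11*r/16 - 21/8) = 4*(4*r + 3)/(16*r^2 + 16*r - 21)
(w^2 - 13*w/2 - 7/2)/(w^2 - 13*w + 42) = (w + 1/2)/(w - 6)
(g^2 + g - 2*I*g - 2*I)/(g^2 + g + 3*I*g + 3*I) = (g - 2*I)/(g + 3*I)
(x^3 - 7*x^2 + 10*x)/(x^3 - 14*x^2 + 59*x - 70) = x/(x - 7)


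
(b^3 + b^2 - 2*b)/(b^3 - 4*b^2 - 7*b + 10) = b/(b - 5)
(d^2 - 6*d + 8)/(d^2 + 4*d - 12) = (d - 4)/(d + 6)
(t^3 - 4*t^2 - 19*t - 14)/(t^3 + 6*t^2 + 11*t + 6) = (t - 7)/(t + 3)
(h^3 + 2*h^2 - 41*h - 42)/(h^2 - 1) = (h^2 + h - 42)/(h - 1)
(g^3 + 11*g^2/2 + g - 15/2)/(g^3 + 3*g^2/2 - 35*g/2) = (2*g^2 + g - 3)/(g*(2*g - 7))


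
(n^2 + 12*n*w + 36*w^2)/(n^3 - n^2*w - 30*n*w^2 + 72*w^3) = (n + 6*w)/(n^2 - 7*n*w + 12*w^2)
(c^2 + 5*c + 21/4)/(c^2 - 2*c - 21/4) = (2*c + 7)/(2*c - 7)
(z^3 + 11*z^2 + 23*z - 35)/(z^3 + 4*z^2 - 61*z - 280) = (z - 1)/(z - 8)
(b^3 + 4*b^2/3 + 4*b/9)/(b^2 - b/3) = (9*b^2 + 12*b + 4)/(3*(3*b - 1))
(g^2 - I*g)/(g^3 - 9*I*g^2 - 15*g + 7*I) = g/(g^2 - 8*I*g - 7)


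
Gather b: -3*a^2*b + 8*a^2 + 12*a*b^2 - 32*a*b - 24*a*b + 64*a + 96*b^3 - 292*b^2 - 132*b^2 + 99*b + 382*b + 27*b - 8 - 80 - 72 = 8*a^2 + 64*a + 96*b^3 + b^2*(12*a - 424) + b*(-3*a^2 - 56*a + 508) - 160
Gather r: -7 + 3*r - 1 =3*r - 8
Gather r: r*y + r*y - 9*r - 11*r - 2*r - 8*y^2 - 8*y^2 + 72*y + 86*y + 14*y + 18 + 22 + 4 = r*(2*y - 22) - 16*y^2 + 172*y + 44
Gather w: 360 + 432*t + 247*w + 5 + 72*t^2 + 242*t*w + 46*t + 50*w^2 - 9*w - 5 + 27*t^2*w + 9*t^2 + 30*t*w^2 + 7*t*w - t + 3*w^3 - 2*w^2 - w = 81*t^2 + 477*t + 3*w^3 + w^2*(30*t + 48) + w*(27*t^2 + 249*t + 237) + 360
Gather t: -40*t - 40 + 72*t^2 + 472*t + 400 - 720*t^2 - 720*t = -648*t^2 - 288*t + 360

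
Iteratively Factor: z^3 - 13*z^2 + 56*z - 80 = (z - 5)*(z^2 - 8*z + 16) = (z - 5)*(z - 4)*(z - 4)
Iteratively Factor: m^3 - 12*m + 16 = (m + 4)*(m^2 - 4*m + 4) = (m - 2)*(m + 4)*(m - 2)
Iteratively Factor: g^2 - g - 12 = (g + 3)*(g - 4)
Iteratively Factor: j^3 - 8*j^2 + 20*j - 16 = (j - 4)*(j^2 - 4*j + 4) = (j - 4)*(j - 2)*(j - 2)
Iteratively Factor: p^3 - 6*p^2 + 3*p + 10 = (p + 1)*(p^2 - 7*p + 10) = (p - 2)*(p + 1)*(p - 5)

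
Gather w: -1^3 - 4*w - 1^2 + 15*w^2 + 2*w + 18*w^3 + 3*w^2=18*w^3 + 18*w^2 - 2*w - 2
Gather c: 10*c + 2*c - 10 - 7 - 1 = 12*c - 18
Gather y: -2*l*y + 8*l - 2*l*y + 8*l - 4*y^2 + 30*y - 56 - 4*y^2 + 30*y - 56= 16*l - 8*y^2 + y*(60 - 4*l) - 112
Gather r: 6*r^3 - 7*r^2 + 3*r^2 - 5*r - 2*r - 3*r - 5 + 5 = 6*r^3 - 4*r^2 - 10*r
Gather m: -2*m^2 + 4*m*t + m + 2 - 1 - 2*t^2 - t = -2*m^2 + m*(4*t + 1) - 2*t^2 - t + 1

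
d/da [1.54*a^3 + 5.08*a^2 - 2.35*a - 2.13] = 4.62*a^2 + 10.16*a - 2.35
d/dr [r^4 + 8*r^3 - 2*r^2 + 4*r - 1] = 4*r^3 + 24*r^2 - 4*r + 4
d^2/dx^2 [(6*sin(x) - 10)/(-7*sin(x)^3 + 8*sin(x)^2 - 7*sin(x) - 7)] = 2*(588*sin(x)^7 - 2709*sin(x)^6 + 1802*sin(x)^5 + 435*sin(x)^4 - 517*sin(x)^3 + 3642*sin(x)^2 - 3766*sin(x) + 1344)/(7*sin(x)^3 - 8*sin(x)^2 + 7*sin(x) + 7)^3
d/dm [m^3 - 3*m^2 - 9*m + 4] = 3*m^2 - 6*m - 9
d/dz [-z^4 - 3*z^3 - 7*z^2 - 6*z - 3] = -4*z^3 - 9*z^2 - 14*z - 6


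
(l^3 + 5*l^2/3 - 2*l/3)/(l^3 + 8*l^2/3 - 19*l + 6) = l*(l + 2)/(l^2 + 3*l - 18)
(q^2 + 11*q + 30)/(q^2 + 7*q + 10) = (q + 6)/(q + 2)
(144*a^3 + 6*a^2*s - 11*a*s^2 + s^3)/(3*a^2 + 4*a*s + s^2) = (48*a^2 - 14*a*s + s^2)/(a + s)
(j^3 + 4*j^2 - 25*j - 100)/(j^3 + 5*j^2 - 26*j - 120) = (j + 5)/(j + 6)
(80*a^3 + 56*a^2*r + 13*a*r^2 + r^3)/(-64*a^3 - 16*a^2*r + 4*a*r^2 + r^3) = (5*a + r)/(-4*a + r)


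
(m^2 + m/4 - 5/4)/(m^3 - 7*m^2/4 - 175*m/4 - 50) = (m - 1)/(m^2 - 3*m - 40)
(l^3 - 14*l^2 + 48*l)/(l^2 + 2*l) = (l^2 - 14*l + 48)/(l + 2)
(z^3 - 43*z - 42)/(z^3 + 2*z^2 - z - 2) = (z^2 - z - 42)/(z^2 + z - 2)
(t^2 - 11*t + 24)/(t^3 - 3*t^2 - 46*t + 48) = (t - 3)/(t^2 + 5*t - 6)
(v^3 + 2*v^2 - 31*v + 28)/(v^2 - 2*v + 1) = (v^2 + 3*v - 28)/(v - 1)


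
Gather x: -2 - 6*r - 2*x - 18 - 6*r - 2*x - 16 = -12*r - 4*x - 36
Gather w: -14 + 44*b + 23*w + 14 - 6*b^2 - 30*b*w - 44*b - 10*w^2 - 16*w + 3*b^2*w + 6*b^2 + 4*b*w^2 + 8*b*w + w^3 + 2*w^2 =w^3 + w^2*(4*b - 8) + w*(3*b^2 - 22*b + 7)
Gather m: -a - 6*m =-a - 6*m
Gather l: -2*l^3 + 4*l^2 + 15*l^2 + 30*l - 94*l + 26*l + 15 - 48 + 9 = -2*l^3 + 19*l^2 - 38*l - 24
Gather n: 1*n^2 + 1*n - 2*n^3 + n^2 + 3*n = -2*n^3 + 2*n^2 + 4*n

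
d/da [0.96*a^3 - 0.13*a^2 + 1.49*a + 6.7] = 2.88*a^2 - 0.26*a + 1.49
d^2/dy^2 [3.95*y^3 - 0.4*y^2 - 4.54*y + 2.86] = 23.7*y - 0.8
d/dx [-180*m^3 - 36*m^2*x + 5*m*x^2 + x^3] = -36*m^2 + 10*m*x + 3*x^2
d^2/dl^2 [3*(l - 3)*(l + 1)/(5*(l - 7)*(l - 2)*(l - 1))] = 6*(l^6 - 6*l^5 - 27*l^4 + 414*l^3 - 1695*l^2 + 2784*l - 1615)/(5*(l^9 - 30*l^8 + 369*l^7 - 2422*l^6 + 9327*l^5 - 22002*l^4 + 32075*l^3 - 28098*l^2 + 13524*l - 2744))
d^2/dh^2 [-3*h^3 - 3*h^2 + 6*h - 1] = -18*h - 6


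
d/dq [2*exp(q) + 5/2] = 2*exp(q)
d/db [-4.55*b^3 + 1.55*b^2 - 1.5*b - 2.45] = -13.65*b^2 + 3.1*b - 1.5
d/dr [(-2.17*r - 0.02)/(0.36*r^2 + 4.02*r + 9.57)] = (0.7812*r^2 + 0.0144000000000002*r - 20.6865)/(0.1296*r^4 + 2.8944*r^3 + 23.0508*r^2 + 76.9428*r + 91.5849)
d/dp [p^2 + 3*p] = 2*p + 3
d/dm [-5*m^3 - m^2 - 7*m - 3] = -15*m^2 - 2*m - 7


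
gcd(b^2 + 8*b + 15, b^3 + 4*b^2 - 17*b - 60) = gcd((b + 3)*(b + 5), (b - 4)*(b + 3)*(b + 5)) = b^2 + 8*b + 15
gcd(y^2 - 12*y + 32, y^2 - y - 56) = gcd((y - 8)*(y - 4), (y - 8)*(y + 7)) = y - 8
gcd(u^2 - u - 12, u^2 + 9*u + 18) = u + 3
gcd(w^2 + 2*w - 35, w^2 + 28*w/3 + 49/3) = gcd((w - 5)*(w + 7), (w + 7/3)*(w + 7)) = w + 7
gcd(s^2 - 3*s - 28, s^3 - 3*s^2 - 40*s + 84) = s - 7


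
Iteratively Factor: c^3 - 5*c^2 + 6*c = (c - 2)*(c^2 - 3*c) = (c - 3)*(c - 2)*(c)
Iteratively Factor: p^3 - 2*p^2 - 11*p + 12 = (p - 4)*(p^2 + 2*p - 3) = (p - 4)*(p + 3)*(p - 1)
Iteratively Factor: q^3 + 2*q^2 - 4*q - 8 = (q + 2)*(q^2 - 4) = (q - 2)*(q + 2)*(q + 2)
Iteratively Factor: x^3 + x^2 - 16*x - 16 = (x + 1)*(x^2 - 16) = (x - 4)*(x + 1)*(x + 4)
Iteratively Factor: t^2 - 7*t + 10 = (t - 5)*(t - 2)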